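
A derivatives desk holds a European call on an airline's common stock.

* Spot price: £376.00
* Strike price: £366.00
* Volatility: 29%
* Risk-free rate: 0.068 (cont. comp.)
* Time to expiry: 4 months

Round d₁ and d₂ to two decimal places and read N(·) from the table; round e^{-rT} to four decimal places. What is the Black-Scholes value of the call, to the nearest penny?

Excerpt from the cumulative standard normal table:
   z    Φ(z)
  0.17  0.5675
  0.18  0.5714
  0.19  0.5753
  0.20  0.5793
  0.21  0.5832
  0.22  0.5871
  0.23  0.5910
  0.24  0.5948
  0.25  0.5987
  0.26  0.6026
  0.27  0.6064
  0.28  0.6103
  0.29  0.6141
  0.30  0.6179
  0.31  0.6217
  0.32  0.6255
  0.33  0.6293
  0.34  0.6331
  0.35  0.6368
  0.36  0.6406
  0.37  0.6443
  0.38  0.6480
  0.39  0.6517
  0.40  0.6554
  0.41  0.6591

£34.98

σ√T = 0.29·√0.3333 = 0.1674
d₁ = [ln(376/366) + (0.068 + ½·0.29²)·0.3333] / (σ√T) = (0.0270 + 0.0367) / 0.1674 = 0.3801 ⇒ 0.38
d₂ = 0.3801 − 0.1674 = 0.2127 ⇒ 0.21
e^(−rT) = e^(−0.068·0.3333) = 0.9776
N(d₁) = N(0.38) = 0.6480;  N(d₂) = N(0.21) = 0.5832
C = 376·0.6480 − 366·0.9776·0.5832 = 243.6480 − 208.6699 = 34.9781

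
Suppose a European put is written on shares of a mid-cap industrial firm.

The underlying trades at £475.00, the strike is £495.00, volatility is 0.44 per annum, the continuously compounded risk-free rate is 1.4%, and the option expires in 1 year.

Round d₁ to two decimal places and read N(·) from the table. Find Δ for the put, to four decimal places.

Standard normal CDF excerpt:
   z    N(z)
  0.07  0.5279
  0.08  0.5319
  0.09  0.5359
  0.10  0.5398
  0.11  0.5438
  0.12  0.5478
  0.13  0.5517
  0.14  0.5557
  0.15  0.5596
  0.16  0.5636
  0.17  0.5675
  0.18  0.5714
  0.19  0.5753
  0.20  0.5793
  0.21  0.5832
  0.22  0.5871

σ√T = 0.44·√1 = 0.4400
d₁ = [ln(475/495) + (0.014 + 0.44²/2)·1] / 0.4400 = [-0.0412 + 0.1108] / 0.4400 = 0.1581 which rounds to 0.16
N(d₁) = N(0.16) = 0.5636
Δ_put = N(d₁) − 1 = 0.5636 − 1 = -0.4364

-0.4364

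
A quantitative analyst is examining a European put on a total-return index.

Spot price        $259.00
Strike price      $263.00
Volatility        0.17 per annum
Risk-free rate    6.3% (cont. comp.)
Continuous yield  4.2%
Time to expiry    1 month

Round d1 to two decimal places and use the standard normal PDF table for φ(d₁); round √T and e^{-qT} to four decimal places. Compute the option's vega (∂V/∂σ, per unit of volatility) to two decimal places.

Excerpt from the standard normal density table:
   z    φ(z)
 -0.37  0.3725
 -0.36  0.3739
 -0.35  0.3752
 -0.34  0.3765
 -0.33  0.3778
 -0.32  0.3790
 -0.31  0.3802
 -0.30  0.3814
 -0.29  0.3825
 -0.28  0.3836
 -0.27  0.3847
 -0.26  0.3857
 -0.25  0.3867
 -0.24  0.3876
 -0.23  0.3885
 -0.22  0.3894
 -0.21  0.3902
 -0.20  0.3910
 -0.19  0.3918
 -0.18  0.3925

σ√T = 0.17·√0.08333 = 0.0491
d₁ = [ln(259/263) + (0.063 − 0.042 + 0.17²/2)·0.08333] / 0.0491 = [-0.0153 + 0.0030] / 0.0491 = -0.2521 → -0.25
√T = √0.08333 = 0.2887
φ(d₁) = φ(-0.25) = 0.3867
exp(−qT) = exp(−0.042·0.08333) = 0.9965
vega = S·exp(−qT)·φ(d₁)·√T = 259·0.9965·0.3867·0.2887 = 28.8136
(Call and put vega coincide under Black-Scholes.)

28.81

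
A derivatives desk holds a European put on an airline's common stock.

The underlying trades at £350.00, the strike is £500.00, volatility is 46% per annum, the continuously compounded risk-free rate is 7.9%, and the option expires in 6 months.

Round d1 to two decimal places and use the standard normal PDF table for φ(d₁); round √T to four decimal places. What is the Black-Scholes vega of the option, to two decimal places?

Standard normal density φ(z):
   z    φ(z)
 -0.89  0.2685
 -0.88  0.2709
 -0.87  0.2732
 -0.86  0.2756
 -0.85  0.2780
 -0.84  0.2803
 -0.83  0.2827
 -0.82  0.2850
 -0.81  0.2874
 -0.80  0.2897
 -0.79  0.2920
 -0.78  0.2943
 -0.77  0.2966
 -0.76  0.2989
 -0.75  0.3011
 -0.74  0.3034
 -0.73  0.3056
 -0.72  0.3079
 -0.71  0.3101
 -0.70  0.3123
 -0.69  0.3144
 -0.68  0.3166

T = 0.5;  σ√T = 0.3253
d₁ = [ln(350/500) + (0.079 + 0.46²/2)·0.5] / 0.3253 = [-0.3567 + 0.0924] / 0.3253 = -0.8125 which rounds to -0.81
√T = √0.5 = 0.7071
φ(d₁) = φ(-0.81) = 0.2874
vega = S·φ(d₁)·√T = 350·0.2874·0.7071 = 71.1272

71.13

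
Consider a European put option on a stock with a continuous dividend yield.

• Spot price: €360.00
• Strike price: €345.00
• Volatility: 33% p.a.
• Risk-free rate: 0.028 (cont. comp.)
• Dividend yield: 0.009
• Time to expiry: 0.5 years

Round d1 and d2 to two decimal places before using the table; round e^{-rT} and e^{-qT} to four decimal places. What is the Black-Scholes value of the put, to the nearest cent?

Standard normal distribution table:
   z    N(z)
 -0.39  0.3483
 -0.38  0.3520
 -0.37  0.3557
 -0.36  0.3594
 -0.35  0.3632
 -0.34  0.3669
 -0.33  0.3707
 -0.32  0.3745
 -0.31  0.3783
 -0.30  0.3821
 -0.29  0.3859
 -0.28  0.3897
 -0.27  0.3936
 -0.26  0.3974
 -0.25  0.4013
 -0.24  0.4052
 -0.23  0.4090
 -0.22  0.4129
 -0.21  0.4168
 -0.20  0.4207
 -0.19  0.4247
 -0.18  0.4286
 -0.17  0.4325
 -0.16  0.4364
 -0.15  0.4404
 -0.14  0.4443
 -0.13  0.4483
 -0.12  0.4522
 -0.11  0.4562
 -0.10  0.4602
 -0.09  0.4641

σ√T = 0.33 × 0.7071 = 0.2333
d₁ = [ln(360/345) + (0.028 − 0.009 + 0.33²/2)·0.5] / 0.2333 = [0.0426 + 0.0367] / 0.2333 = 0.3398 ⇒ 0.34
d₂ = d₁ − σ√T = 0.3398 − 0.2333 = 0.1064 ⇒ 0.11
e^(−qT) = e^(−0.009·0.5) = 0.9955;  e^(−rT) = e^(−0.028·0.5) = 0.9861
N(−d₂) = N(-0.11) = 0.4562;  N(−d₁) = N(-0.34) = 0.3669
P = 345·0.9861·0.4562 − 360·0.9955·0.3669 = 155.2013 − 131.4896 = 23.7117

€23.71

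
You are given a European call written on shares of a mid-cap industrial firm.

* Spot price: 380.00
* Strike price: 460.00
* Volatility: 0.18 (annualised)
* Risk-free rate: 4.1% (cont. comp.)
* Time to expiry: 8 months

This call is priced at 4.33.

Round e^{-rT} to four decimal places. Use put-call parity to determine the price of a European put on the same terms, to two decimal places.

71.91

exp(−rT) = exp(−0.041·0.6667) = 0.9730
Put-call parity: C − P = S − K·e^(−rT) = 380 − 460·0.9730 = 380 − 447.5800 = -67.5800
P = C − (C − P) = 4.33 − (-67.5800) = 71.9100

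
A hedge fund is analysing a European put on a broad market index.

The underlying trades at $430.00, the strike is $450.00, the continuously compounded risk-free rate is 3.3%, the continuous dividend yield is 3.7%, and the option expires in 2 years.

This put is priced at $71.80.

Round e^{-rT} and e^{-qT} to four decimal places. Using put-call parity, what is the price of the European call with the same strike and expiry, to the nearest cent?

$49.90

exp(−qT) = exp(−0.037·2) = 0.9287;  exp(−rT) = exp(−0.033·2) = 0.9361
Put-call parity: C − P = S·e^(−qT) − K·e^(−rT) = 430·0.9287 − 450·0.9361 = 399.3410 − 421.2450 = -21.9040
C = P + (C − P) = 71.80 + (-21.9040) = 49.8960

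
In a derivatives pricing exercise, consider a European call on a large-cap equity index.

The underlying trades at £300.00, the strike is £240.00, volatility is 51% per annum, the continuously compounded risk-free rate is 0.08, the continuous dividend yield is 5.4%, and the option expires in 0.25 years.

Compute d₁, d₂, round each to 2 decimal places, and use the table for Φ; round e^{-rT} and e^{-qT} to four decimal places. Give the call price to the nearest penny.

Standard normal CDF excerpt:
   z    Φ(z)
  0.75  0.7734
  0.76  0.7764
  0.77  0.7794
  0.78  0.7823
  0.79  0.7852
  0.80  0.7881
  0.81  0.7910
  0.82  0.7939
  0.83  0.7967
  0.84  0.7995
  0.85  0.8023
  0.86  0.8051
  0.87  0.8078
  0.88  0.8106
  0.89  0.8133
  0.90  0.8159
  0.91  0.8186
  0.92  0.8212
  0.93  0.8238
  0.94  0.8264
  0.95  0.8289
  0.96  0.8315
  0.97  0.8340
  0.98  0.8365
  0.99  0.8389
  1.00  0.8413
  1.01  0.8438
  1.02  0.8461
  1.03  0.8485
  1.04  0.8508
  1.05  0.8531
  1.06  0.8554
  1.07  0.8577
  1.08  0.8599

σ√T = 0.51·√0.25 = 0.2550
d₁ = [ln(300/240) + (0.08 − 0.054 + ½·0.51²)·0.25] / (σ√T) = (0.2231 + 0.0390) / 0.2550 = 1.0281 → 1.03
d₂ = 1.0281 − 0.2550 = 0.7731 → 0.77
exp(−qT) = exp(−0.054·0.25) = 0.9866;  exp(−rT) = exp(−0.08·0.25) = 0.9802
C = 300·0.9866·N(1.03) − 240·0.9802·N(0.77) = 300·0.9866·0.8485 − 240·0.9802·0.7794 = 251.1390 − 183.3523 = 67.7867

£67.79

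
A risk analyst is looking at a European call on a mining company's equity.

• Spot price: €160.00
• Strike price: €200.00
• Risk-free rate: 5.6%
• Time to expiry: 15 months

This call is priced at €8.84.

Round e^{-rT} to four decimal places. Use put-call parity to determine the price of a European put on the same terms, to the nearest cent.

€35.32

exp(−rT) = exp(−0.056·1.25) = 0.9324
Put-call parity: C − P = S − K·e^(−rT) = 160 − 200·0.9324 = 160 − 186.4800 = -26.4800
P = C − (C − P) = 8.84 − (-26.4800) = 35.3200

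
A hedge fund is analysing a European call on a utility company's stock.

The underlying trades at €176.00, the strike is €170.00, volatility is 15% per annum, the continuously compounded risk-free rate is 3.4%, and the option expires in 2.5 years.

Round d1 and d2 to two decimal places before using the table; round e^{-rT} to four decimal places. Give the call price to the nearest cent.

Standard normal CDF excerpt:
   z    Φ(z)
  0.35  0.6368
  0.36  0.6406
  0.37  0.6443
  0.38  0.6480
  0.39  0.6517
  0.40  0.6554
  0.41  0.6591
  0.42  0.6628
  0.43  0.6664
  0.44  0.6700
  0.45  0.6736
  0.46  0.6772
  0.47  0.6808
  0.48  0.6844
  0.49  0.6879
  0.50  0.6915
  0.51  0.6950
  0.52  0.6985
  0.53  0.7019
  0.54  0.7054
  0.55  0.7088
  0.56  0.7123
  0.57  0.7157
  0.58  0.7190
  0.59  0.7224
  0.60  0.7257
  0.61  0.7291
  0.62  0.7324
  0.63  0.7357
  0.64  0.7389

€27.14

T = 2.5;  σ√T = 0.2372
d₁ = [ln(176/170) + (0.034 + 0.15²/2)·2.5] / 0.2372 = [0.0347 + 0.1131] / 0.2372 = 0.6232 which rounds to 0.62
d₂ = d₁ − σ√T = 0.6232 − 0.2372 = 0.3861 which rounds to 0.39
exp(−rT) = exp(−0.034·2.5) = 0.9185
N(d₁) = N(0.62) = 0.7324;  N(d₂) = N(0.39) = 0.6517
C = 176·0.7324 − 170·0.9185·0.6517 = 128.9024 − 101.7597 = 27.1427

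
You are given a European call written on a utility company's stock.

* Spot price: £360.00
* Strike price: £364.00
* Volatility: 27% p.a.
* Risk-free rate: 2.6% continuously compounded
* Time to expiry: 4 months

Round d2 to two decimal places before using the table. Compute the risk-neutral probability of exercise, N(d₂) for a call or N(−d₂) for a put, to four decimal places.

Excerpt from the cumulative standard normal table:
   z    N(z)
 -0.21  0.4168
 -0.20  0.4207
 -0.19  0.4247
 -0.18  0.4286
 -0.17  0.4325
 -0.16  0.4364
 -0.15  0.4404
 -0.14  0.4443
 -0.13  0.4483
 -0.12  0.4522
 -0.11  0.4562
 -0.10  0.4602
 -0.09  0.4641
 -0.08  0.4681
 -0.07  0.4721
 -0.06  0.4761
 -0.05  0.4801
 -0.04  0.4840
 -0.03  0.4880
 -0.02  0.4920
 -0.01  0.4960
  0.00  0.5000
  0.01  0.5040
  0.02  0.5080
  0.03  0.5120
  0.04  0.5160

σ√T = 0.27·√0.3333 = 0.1559
d₁ = [ln(360/364) + (0.026 + 0.27²/2)·0.3333] / 0.1559 = [-0.0110 + 0.0208] / 0.1559 = 0.0627 ≈ 0.06
d₂ = d₁ − σ√T = 0.0627 − 0.1559 = -0.0932 ≈ -0.09
Pr(exercise) under Q = N(d₂) = 0.4641

0.4641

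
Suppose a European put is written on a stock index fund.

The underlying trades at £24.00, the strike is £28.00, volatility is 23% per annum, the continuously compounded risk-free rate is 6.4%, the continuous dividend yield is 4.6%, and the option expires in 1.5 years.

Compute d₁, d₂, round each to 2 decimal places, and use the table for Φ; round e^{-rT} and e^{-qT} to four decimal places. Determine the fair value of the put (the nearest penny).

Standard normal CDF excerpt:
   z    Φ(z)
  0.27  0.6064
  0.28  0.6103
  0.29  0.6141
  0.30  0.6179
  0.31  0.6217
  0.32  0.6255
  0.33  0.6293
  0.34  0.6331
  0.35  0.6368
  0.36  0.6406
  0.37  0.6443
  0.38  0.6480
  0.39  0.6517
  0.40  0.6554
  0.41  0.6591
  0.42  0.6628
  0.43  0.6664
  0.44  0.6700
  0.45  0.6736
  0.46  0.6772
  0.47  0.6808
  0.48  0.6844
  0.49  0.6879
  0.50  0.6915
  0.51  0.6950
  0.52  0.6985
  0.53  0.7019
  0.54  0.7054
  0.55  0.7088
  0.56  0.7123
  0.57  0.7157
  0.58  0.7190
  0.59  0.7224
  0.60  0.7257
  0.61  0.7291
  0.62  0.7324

£4.45

T = 1.5;  σ√T = 0.2817
d₁ = [ln(24/28) + (0.064 − 0.046 + 0.23²/2)·1.5] / 0.2817 = [-0.1542 + 0.0667] / 0.2817 = -0.3105 → -0.31
d₂ = d₁ − σ√T = -0.3105 − 0.2817 = -0.5922 → -0.59
e^(−qT) = e^(−0.046·1.5) = 0.9333;  e^(−rT) = e^(−0.064·1.5) = 0.9085
P = 28·0.9085·N(0.59) − 24·0.9333·N(0.31) = 28·0.9085·0.7224 − 24·0.9333·0.6217 = 18.3764 − 13.9256 = 4.4508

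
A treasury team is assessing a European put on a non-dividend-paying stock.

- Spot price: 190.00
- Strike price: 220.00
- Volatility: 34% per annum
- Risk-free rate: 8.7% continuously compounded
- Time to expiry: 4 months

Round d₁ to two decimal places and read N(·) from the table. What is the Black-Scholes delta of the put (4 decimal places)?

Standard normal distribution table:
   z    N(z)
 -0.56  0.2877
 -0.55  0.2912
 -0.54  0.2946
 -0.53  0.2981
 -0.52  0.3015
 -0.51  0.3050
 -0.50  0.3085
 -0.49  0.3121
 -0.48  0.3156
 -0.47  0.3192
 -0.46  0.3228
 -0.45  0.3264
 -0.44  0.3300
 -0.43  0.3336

-0.6915

T = 0.3333;  σ√T = 0.1963
d₁ = [ln(190/220) + (0.087 + 0.34²/2)·0.3333] / 0.1963 = [-0.1466 + 0.0483] / 0.1963 = -0.5010 which rounds to -0.50
N(d₁) = N(-0.50) = 0.3085
Δ_put = N(d₁) − 1 = 0.3085 − 1 = -0.6915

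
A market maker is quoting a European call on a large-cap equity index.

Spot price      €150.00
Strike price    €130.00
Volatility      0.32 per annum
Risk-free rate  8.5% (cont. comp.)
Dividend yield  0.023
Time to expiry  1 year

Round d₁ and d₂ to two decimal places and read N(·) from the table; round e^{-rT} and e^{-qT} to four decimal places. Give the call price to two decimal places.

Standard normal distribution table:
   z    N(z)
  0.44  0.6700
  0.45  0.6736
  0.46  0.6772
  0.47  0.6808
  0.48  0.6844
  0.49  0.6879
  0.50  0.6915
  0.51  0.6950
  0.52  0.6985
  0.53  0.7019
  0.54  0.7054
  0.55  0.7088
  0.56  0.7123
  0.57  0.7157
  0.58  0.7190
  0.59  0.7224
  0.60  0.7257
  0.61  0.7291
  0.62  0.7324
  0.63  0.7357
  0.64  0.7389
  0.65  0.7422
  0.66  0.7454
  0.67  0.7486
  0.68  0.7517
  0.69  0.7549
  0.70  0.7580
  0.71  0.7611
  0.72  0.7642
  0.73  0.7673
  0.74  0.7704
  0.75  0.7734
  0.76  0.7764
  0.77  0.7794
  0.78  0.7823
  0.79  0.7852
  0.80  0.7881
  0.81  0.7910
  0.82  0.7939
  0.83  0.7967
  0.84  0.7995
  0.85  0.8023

€33.81

T = 1;  σ√T = 0.3200
d₁ = [ln(150/130) + (0.085 − 0.023 + ½·0.32²)·1] / (σ√T) = (0.1431 + 0.1132) / 0.3200 = 0.8009 which rounds to 0.80
d₂ = 0.8009 − 0.3200 = 0.4809 which rounds to 0.48
e^(−qT) = e^(−0.023·1) = 0.9773;  e^(−rT) = e^(−0.085·1) = 0.9185
N(d₁) = N(0.80) = 0.7881;  N(d₂) = N(0.48) = 0.6844
C = 150·0.9773·0.7881 − 130·0.9185·0.6844 = 115.5315 − 81.7208 = 33.8107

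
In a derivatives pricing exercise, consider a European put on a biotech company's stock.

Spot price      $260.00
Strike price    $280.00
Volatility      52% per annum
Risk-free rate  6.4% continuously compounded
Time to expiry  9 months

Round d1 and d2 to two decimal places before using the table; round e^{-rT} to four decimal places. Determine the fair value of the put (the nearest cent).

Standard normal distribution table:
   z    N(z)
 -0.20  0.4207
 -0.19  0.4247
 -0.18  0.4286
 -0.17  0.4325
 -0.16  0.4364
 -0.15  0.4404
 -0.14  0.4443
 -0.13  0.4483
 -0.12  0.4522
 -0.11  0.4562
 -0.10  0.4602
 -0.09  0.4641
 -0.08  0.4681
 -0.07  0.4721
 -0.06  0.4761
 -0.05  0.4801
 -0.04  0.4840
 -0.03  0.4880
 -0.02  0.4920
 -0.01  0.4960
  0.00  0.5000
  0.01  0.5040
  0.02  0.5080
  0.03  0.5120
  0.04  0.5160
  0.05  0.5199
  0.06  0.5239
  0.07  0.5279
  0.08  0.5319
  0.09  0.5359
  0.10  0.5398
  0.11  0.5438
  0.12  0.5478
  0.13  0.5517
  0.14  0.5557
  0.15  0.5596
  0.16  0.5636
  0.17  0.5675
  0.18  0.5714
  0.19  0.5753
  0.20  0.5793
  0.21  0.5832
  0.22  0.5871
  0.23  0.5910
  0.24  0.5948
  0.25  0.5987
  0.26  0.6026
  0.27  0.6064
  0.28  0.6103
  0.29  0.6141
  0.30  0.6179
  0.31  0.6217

σ√T = 0.52·√0.75 = 0.4503
d₁ = [ln(260/280) + (0.064 + 0.52²/2)·0.75] / 0.4503 = [-0.0741 + 0.1494] / 0.4503 = 0.1672 which rounds to 0.17
d₂ = d₁ − σ√T = 0.1672 − 0.4503 = -0.2831 which rounds to -0.28
e^(−rT) = e^(−0.064·0.75) = 0.9531
P = 280·0.9531·N(0.28) − 260·N(-0.17) = 280·0.9531·0.6103 − 260·0.4325 = 162.8695 − 112.4500 = 50.4195

$50.42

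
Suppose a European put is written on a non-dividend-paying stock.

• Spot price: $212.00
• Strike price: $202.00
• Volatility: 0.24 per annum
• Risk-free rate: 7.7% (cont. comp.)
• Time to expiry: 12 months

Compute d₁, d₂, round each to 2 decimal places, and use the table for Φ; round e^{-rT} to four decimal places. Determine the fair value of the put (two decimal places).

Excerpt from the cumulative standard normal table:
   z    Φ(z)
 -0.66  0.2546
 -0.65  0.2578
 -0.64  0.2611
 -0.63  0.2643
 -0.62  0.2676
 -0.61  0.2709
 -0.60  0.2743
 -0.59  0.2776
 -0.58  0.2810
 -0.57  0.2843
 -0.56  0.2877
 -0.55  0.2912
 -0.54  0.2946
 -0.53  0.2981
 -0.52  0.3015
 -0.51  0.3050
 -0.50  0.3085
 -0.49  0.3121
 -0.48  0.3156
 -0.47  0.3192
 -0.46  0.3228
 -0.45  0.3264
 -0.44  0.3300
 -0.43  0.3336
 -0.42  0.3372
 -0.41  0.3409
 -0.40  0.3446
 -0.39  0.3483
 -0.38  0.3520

$9.10

σ√T = 0.24·√1 = 0.2400
d₁ = [ln(212/202) + (0.077 + 0.24²/2)·1] / 0.2400 = [0.0483 + 0.1058] / 0.2400 = 0.6422 ⇒ 0.64
d₂ = d₁ − σ√T = 0.6422 − 0.2400 = 0.4022 ⇒ 0.40
e^(−rT) = e^(−0.077·1) = 0.9259
N(−d₂) = N(-0.40) = 0.3446;  N(−d₁) = N(-0.64) = 0.2611
P = 202·0.9259·0.3446 − 212·0.2611 = 64.4512 − 55.3532 = 9.0980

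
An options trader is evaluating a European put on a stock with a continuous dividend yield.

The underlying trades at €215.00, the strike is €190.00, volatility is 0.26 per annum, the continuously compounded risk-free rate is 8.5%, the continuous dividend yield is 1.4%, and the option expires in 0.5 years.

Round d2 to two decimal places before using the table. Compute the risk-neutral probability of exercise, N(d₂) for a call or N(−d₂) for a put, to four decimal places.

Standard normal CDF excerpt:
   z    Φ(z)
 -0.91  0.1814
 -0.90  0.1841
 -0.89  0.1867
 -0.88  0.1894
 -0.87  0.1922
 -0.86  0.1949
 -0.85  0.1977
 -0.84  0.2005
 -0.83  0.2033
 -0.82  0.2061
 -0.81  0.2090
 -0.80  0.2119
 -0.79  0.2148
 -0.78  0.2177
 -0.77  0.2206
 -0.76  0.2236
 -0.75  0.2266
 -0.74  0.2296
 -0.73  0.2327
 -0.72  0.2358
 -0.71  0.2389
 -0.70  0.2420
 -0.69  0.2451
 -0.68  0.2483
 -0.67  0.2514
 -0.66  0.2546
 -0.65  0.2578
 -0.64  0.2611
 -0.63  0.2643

σ√T = 0.26 × 0.7071 = 0.1838
d₁ = [ln(215/190) + (0.085 − 0.014 + 0.26²/2)·0.5] / 0.1838 = [0.1236 + 0.0524] / 0.1838 = 0.9574 ≈ 0.96
d₂ = d₁ − σ√T = 0.9574 − 0.1838 = 0.7735 ≈ 0.77
Risk-neutral Pr[S_T < K] = N(−d₂) = N(-0.77) = 0.2206

0.2206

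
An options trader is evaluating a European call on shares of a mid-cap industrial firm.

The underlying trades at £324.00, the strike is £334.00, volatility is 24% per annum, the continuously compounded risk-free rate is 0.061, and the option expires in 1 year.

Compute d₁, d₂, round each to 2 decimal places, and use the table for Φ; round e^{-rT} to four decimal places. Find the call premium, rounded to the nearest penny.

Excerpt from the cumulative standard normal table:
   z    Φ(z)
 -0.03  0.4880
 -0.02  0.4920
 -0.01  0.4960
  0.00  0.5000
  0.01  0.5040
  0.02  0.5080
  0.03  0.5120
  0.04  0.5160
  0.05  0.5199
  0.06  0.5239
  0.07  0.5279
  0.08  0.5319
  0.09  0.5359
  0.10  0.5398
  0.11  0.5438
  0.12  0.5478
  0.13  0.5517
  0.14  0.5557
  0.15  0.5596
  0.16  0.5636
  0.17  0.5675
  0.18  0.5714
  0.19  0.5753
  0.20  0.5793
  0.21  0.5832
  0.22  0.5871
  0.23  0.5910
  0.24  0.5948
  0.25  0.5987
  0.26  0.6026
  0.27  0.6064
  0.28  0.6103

£35.61

T = 1;  σ√T = 0.2400
ln(S/K) + (r + σ²/2)T = ln(324/334) + (0.061 + 0.24²/2)·1 = -0.0304 + 0.0898 = 0.0594
d₁ = 0.0594 / 0.2400 = 0.2475 → 0.25
d₂ = d₁ − σ√T = 0.2475 − 0.2400 = 0.0075 → 0.01
e^(−rT) = e^(−0.061·1) = 0.9408
N(d₁) = N(0.25) = 0.5987;  N(d₂) = N(0.01) = 0.5040
C = 324·0.5987 − 334·0.9408·0.5040 = 193.9788 − 158.3705 = 35.6083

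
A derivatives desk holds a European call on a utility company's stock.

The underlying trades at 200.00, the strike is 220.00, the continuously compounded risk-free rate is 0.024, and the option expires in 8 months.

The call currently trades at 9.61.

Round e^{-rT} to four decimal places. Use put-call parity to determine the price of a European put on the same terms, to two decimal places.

26.11

exp(−rT) = exp(−0.024·0.6667) = 0.9841
Put-call parity: C − P = S − K·e^(−rT) = 200 − 220·0.9841 = 200 − 216.5020 = -16.5020
P = C − (C − P) = 9.61 − (-16.5020) = 26.1120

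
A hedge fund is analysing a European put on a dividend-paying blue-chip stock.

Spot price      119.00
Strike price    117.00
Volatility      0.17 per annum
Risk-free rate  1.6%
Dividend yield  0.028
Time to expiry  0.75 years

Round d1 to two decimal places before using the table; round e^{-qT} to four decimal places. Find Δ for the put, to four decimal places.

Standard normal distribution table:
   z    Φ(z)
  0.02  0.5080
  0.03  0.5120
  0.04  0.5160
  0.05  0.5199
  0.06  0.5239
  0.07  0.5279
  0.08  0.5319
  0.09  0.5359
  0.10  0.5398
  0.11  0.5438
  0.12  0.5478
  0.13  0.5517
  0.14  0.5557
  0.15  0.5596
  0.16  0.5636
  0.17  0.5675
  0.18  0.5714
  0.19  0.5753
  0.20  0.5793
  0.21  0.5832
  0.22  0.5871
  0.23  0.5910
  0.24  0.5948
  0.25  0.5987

-0.4390

T = 0.75;  σ√T = 0.1472
d₁ = [ln(119/117) + (0.016 − 0.028 + 0.17²/2)·0.75] / 0.1472 = [0.0169 + 0.0018] / 0.1472 = 0.1276 which rounds to 0.13
N(d₁) = N(0.13) = 0.5517
Δ_put = e^(−qT)·(N(d₁) − 1) = 0.9792·(0.5517 − 1) = -0.4390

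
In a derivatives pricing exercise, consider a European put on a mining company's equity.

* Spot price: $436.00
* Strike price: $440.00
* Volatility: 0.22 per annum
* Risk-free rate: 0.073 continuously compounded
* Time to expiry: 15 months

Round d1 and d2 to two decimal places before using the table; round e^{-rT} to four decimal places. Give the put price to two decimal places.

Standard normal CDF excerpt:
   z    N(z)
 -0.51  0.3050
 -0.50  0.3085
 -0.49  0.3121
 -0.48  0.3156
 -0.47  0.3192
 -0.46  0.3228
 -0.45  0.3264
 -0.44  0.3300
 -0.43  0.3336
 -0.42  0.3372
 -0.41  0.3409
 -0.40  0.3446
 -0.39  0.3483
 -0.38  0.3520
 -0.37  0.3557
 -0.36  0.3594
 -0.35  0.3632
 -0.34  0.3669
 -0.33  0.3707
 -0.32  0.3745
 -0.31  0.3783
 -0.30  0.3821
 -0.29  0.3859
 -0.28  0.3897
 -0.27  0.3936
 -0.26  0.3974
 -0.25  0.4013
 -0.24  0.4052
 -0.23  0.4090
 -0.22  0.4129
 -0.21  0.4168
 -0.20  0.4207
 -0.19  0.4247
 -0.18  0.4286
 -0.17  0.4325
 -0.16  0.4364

$26.66

T = 1.25;  σ√T = 0.2460
ln(S/K) + (r + σ²/2)T = ln(436/440) + (0.073 + 0.22²/2)·1.25 = -0.0091 + 0.1215 = 0.1124
d₁ = 0.1124 / 0.2460 = 0.4568 → 0.46
d₂ = d₁ − σ√T = 0.4568 − 0.2460 = 0.2109 → 0.21
exp(−rT) = exp(−0.073·1.25) = 0.9128
P = 440·0.9128·N(-0.21) − 436·N(-0.46) = 440·0.9128·0.4168 − 436·0.3228 = 167.4002 − 140.7408 = 26.6594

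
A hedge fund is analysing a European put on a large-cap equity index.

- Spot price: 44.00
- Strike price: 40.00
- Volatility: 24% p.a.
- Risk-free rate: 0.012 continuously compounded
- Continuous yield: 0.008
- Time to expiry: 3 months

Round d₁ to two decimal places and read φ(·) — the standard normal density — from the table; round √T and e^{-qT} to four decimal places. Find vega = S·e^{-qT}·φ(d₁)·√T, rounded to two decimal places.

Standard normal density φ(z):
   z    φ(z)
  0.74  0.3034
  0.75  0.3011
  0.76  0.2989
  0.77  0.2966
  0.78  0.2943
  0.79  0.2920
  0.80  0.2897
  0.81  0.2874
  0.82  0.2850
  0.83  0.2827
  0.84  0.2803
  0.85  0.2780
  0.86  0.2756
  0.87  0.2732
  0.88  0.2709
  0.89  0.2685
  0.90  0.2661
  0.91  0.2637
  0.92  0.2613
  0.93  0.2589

T = 0.25;  σ√T = 0.1200
d₁ = [ln(44/40) + (0.012 − 0.008 + ½·0.24²)·0.25] / (σ√T) = (0.0953 + 0.0082) / 0.1200 = 0.8626 ≈ 0.86
√T = √0.25 = 0.5000
φ(d₁) = φ(0.86) = 0.2756
e^(−qT) = e^(−0.008·0.25) = 0.9980
vega = S·e^(−qT)·φ(d₁)·√T = 44·0.9980·0.2756·0.5000 = 6.0511

6.05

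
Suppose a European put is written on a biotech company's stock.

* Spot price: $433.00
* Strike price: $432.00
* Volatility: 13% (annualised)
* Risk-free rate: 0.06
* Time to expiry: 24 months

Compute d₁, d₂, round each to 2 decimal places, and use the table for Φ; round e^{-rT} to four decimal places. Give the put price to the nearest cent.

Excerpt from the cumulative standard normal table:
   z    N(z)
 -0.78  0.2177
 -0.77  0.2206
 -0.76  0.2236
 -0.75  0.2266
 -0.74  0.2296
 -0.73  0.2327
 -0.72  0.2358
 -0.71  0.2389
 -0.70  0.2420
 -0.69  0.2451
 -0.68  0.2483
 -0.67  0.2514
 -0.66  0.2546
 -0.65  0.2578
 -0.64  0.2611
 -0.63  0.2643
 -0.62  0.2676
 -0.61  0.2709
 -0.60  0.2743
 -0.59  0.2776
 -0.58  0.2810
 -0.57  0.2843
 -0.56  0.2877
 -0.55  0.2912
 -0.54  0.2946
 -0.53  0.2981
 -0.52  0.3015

T = 2;  σ√T = 0.1838
d₁ = [ln(433/432) + (0.06 + 0.13²/2)·2] / 0.1838 = [0.0023 + 0.1369] / 0.1838 = 0.7572 ⇒ 0.76
d₂ = d₁ − σ√T = 0.7572 − 0.1838 = 0.5734 ⇒ 0.57
exp(−rT) = exp(−0.06·2) = 0.8869
P = 432·0.8869·N(-0.57) − 433·N(-0.76) = 432·0.8869·0.2843 − 433·0.2236 = 108.9269 − 96.8188 = 12.1081

$12.11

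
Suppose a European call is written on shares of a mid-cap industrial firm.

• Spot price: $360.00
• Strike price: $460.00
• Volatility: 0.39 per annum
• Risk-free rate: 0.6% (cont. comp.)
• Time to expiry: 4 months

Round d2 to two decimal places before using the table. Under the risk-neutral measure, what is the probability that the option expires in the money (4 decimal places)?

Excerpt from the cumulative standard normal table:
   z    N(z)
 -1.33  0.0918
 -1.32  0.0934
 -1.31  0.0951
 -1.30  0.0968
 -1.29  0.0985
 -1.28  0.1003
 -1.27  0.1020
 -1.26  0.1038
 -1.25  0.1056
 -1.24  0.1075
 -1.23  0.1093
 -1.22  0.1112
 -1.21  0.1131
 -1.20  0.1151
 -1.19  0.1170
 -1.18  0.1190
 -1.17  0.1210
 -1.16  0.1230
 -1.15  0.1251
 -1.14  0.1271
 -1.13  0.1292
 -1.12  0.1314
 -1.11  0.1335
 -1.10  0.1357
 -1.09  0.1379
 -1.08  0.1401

σ√T = 0.39·√0.3333 = 0.2252
ln(S/K) + (r + σ²/2)T = ln(360/460) + (0.006 + 0.39²/2)·0.3333 = -0.2451 + 0.0274 = -0.2178
d₁ = -0.2178 / 0.2252 = -0.9672 ⇒ -0.97
d₂ = d₁ − σ√T = -0.9672 − 0.2252 = -1.1923 ⇒ -1.19
Risk-neutral Pr[S_T > K] = N(d₂) = N(-1.19) = 0.1170

0.1170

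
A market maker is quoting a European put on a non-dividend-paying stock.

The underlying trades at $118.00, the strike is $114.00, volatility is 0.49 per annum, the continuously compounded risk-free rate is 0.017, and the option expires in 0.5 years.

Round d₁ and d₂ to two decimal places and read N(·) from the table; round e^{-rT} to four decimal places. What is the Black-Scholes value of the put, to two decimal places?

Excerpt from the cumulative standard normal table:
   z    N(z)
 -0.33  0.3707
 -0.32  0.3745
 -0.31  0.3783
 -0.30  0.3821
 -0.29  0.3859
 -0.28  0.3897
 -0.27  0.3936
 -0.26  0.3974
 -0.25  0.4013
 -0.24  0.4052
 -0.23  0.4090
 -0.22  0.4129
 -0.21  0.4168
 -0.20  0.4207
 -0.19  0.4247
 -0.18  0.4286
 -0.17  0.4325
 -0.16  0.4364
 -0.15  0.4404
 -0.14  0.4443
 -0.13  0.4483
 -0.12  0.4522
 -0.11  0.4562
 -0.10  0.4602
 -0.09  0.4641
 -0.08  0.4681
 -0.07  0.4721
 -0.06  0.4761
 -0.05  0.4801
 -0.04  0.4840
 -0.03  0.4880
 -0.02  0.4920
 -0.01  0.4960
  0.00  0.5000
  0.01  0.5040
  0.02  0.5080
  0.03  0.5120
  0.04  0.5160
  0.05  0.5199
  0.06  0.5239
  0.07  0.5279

σ√T = 0.49 × 0.7071 = 0.3465
d₁ = [ln(118/114) + (0.017 + 0.49²/2)·0.5] / 0.3465 = [0.0345 + 0.0685] / 0.3465 = 0.2973 ⇒ 0.30
d₂ = d₁ − σ√T = 0.2973 − 0.3465 = -0.0492 ⇒ -0.05
exp(−rT) = exp(−0.017·0.5) = 0.9915
N(−d₂) = N(0.05) = 0.5199;  N(−d₁) = N(-0.30) = 0.3821
P = 114·0.9915·0.5199 − 118·0.3821 = 58.7648 − 45.0878 = 13.6770

$13.68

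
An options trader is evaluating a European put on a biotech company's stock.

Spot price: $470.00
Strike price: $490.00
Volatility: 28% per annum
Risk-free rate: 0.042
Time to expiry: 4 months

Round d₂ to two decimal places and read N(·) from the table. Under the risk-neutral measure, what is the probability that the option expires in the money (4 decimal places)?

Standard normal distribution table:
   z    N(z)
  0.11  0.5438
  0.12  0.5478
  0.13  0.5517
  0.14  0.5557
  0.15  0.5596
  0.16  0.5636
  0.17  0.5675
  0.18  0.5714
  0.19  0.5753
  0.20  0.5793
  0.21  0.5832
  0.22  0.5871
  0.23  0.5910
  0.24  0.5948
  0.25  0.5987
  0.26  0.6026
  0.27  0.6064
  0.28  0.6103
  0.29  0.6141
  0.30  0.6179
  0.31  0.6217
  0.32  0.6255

σ√T = 0.28·√0.3333 = 0.1617
d₁ = [ln(470/490) + (0.042 + ½·0.28²)·0.3333] / (σ√T) = (-0.0417 + 0.0271) / 0.1617 = -0.0904 → -0.09
d₂ = -0.0904 − 0.1617 = -0.2520 → -0.25
Risk-neutral Pr[S_T < K] = N(−d₂) = N(0.25) = 0.5987

0.5987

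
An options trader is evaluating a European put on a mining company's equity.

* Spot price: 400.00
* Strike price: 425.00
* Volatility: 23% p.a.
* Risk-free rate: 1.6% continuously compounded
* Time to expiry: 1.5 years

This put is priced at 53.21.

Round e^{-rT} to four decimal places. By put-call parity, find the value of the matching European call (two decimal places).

38.28

e^(−rT) = e^(−0.016·1.5) = 0.9763
Put-call parity: C − P = S − K·e^(−rT) = 400 − 425·0.9763 = 400 − 414.9275 = -14.9275
C = P + (C − P) = 53.21 + (-14.9275) = 38.2825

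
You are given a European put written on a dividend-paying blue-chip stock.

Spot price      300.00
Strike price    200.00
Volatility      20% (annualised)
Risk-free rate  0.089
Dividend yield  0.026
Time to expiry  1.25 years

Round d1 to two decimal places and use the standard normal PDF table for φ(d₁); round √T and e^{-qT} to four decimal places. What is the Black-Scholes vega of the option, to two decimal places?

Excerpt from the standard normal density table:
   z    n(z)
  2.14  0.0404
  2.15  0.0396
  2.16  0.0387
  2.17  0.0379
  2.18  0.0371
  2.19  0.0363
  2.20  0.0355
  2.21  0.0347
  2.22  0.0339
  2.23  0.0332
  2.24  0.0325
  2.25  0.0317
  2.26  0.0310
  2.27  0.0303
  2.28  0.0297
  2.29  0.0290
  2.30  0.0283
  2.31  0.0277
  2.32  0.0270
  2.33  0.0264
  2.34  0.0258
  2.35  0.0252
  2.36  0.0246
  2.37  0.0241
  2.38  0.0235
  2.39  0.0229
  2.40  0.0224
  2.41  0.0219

σ√T = 0.2 × 1.1180 = 0.2236
d₁ = [ln(300/200) + (0.089 − 0.026 + 0.2²/2)·1.25] / 0.2236 = [0.4055 + 0.1038] / 0.2236 = 2.2773 which rounds to 2.28
√T = √1.25 = 1.1180
φ(d₁) = φ(2.28) = 0.0297
exp(−qT) = exp(−0.026·1.25) = 0.9680
vega = S·exp(−qT)·φ(d₁)·√T = 300·0.9680·0.0297·1.1180 = 9.6426

9.64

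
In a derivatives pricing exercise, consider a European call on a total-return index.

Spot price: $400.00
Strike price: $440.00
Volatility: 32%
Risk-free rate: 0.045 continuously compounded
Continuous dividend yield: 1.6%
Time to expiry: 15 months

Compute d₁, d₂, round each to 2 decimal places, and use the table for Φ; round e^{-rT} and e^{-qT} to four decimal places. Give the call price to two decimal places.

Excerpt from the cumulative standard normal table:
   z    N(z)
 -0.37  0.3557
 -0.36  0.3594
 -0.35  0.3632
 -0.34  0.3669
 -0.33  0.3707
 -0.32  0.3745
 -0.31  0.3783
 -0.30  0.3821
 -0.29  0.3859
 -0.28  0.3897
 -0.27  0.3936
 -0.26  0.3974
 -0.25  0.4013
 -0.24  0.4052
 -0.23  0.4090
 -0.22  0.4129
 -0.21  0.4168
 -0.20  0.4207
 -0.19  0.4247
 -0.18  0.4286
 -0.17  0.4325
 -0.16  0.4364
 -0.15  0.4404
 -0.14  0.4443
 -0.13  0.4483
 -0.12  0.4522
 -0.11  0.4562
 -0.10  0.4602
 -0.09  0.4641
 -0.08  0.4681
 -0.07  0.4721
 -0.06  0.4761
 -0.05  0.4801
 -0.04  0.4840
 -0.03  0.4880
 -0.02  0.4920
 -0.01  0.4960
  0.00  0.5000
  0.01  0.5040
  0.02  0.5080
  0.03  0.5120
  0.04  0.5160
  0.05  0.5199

σ√T = 0.32 × 1.1180 = 0.3578
d₁ = [ln(400/440) + (0.045 − 0.016 + ½·0.32²)·1.25] / (σ√T) = (-0.0953 + 0.1002) / 0.3578 = 0.0138 ≈ 0.01
d₂ = 0.0138 − 0.3578 = -0.3440 ≈ -0.34
exp(−qT) = exp(−0.016·1.25) = 0.9802;  exp(−rT) = exp(−0.045·1.25) = 0.9453
N(d₁) = N(0.01) = 0.5040;  N(d₂) = N(-0.34) = 0.3669
C = 400·0.9802·0.5040 − 440·0.9453·0.3669 = 197.6083 − 152.6055 = 45.0029

$45.00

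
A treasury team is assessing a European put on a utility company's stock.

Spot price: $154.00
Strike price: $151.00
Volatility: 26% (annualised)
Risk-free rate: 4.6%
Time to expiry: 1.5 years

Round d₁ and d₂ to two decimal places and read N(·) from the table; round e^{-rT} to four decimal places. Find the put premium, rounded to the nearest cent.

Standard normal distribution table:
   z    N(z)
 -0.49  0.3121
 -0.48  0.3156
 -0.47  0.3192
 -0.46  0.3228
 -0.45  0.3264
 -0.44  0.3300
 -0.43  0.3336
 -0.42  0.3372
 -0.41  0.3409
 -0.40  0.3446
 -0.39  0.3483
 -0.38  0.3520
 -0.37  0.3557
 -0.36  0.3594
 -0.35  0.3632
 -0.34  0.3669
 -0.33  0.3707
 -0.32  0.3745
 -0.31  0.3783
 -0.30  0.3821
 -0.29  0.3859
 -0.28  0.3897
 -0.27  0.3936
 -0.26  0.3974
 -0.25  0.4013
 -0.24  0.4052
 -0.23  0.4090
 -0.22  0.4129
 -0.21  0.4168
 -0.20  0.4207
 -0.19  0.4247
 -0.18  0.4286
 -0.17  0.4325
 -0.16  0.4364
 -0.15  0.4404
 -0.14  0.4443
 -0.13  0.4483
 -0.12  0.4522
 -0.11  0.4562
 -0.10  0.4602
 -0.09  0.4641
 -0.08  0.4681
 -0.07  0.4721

σ√T = 0.26·√1.5 = 0.3184
d₁ = [ln(154/151) + (0.046 + ½·0.26²)·1.5] / (σ√T) = (0.0197 + 0.1197) / 0.3184 = 0.4377 ≈ 0.44
d₂ = 0.4377 − 0.3184 = 0.1192 ≈ 0.12
exp(−rT) = exp(−0.046·1.5) = 0.9333
P = 151·0.9333·N(-0.12) − 154·N(-0.44) = 151·0.9333·0.4522 − 154·0.3300 = 63.7278 − 50.8200 = 12.9078

$12.91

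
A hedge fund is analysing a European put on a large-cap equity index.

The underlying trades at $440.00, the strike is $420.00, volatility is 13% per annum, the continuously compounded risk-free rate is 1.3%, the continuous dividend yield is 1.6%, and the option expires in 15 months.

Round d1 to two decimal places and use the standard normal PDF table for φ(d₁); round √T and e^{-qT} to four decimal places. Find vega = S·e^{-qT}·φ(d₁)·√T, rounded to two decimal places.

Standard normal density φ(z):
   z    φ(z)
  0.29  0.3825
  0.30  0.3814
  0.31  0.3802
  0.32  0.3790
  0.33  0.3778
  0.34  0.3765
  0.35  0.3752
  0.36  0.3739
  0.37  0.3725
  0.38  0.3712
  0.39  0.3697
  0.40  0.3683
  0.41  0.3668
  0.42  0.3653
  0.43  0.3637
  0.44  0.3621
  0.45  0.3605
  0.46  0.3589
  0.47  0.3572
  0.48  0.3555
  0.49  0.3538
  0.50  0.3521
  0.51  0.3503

179.61

σ√T = 0.13·√1.25 = 0.1453
d₁ = [ln(440/420) + (0.013 − 0.016 + 0.13²/2)·1.25] / 0.1453 = [0.0465 + 0.0068] / 0.1453 = 0.3669 which rounds to 0.37
√T = √1.25 = 1.1180
φ(d₁) = φ(0.37) = 0.3725
exp(−qT) = exp(−0.016·1.25) = 0.9802
vega = S·exp(−qT)·φ(d₁)·√T = 440·0.9802·0.3725·1.1180 = 179.6120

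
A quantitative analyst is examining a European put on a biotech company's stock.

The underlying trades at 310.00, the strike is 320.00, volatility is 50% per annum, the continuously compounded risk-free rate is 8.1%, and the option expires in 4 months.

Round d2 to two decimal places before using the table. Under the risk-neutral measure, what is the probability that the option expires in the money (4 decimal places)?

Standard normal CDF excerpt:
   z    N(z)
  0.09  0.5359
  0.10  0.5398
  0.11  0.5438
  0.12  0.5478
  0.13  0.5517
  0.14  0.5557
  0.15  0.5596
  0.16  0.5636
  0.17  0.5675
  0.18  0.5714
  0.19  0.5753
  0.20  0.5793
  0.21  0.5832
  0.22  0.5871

σ√T = 0.5 × 0.5774 = 0.2887
ln(S/K) + (r + σ²/2)T = ln(310/320) + (0.081 + 0.5²/2)·0.3333 = -0.0317 + 0.0687 = 0.0369
d₁ = 0.0369 / 0.2887 = 0.1279 ⇒ 0.13
d₂ = d₁ − σ√T = 0.1279 − 0.2887 = -0.1608 ⇒ -0.16
Risk-neutral Pr[S_T < K] = N(−d₂) = N(0.16) = 0.5636

0.5636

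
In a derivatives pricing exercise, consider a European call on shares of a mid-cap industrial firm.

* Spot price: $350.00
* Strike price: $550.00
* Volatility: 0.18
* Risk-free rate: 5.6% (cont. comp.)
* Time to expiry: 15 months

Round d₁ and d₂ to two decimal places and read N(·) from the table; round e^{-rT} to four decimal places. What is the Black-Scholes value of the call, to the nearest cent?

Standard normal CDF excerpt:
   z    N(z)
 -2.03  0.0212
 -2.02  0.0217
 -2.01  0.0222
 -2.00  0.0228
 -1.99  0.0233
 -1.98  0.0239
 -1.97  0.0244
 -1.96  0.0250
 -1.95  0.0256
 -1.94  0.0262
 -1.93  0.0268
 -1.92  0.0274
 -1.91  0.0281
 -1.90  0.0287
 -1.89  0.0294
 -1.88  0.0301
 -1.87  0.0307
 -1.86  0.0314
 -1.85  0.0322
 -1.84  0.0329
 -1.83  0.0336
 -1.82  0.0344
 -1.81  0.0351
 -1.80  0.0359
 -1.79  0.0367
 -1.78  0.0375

σ√T = 0.18·√1.25 = 0.2012
d₁ = [ln(350/550) + (0.056 + ½·0.18²)·1.25] / (σ√T) = (-0.4520 + 0.0902) / 0.2012 = -1.7975 which rounds to -1.80
d₂ = -1.7975 − 0.2012 = -1.9987 which rounds to -2.00
exp(−rT) = exp(−0.056·1.25) = 0.9324
N(d₁) = N(-1.80) = 0.0359;  N(d₂) = N(-2.00) = 0.0228
C = 350·0.0359 − 550·0.9324·0.0228 = 12.5650 − 11.6923 = 0.8727

$0.87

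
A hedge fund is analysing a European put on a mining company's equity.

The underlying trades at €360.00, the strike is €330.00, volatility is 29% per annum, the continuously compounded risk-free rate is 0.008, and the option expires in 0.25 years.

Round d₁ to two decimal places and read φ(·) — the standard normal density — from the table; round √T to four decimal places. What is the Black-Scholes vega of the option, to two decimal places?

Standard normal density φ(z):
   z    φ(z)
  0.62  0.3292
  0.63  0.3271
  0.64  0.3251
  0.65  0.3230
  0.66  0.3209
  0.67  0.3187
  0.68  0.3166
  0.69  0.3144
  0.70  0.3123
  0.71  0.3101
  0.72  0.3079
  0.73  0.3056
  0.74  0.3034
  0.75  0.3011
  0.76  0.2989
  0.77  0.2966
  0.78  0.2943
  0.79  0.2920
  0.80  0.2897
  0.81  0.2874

56.59

T = 0.25;  σ√T = 0.1450
d₁ = [ln(360/330) + (0.008 + ½·0.29²)·0.25] / (σ√T) = (0.0870 + 0.0125) / 0.1450 = 0.6864 → 0.69
√T = √0.25 = 0.5000
φ(d₁) = φ(0.69) = 0.3144
vega = S·φ(d₁)·√T = 360·0.3144·0.5000 = 56.5920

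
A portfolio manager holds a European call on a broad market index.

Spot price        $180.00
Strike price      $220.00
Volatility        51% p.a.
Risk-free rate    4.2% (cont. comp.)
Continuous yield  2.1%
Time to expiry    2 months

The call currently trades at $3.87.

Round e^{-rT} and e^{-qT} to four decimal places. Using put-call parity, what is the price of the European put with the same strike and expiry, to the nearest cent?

e^(−qT) = e^(−0.021·0.1667) = 0.9965;  e^(−rT) = e^(−0.042·0.1667) = 0.9930
Put-call parity: C − P = S·e^(−qT) − K·e^(−rT) = 180·0.9965 − 220·0.9930 = 179.3700 − 218.4600 = -39.0900
P = C − (C − P) = 3.87 − (-39.0900) = 42.9600

$42.96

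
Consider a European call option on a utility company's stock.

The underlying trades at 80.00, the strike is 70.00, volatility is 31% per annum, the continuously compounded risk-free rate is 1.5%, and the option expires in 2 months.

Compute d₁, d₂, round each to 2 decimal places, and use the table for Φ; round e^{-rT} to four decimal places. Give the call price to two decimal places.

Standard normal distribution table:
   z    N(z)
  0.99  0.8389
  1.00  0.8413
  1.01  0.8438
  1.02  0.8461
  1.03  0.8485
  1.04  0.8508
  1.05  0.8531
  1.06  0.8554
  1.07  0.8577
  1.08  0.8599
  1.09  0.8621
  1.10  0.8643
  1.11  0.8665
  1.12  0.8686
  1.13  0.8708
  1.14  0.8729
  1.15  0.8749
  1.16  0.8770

σ√T = 0.31·√0.1667 = 0.1266
d₁ = [ln(80/70) + (0.015 + 0.31²/2)·0.1667] / 0.1266 = [0.1335 + 0.0105] / 0.1266 = 1.1381 ⇒ 1.14
d₂ = d₁ − σ√T = 1.1381 − 0.1266 = 1.0116 ⇒ 1.01
e^(−rT) = e^(−0.015·0.1667) = 0.9975
N(d₁) = N(1.14) = 0.8729;  N(d₂) = N(1.01) = 0.8438
C = 80·0.8729 − 70·0.9975·0.8438 = 69.8320 − 58.9183 = 10.9137

10.91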